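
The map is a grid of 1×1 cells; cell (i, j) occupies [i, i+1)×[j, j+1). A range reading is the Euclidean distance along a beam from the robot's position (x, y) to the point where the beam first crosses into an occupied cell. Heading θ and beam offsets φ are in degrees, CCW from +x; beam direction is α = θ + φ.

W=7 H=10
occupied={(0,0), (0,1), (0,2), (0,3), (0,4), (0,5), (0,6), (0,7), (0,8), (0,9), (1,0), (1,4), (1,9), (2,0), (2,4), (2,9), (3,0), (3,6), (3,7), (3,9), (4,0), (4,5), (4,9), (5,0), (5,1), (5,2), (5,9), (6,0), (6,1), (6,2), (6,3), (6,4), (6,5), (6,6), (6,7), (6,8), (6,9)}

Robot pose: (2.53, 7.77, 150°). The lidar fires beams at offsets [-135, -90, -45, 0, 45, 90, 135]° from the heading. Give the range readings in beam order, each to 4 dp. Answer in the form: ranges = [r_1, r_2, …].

ranges = [0.4866, 1.4203, 1.2734, 1.7667, 1.5840, 3.0600, 1.8159]

beam 1: φ=-135°, α=15°
  dir = (cos 15°, sin 15°) = (0.9659, 0.2588); from cell (2,7)
  next x-line at t=0.4866, next y-line at t=0.8887; Δt_x=1.0353, Δt_y=3.8637
    x: enter (3,7) at t=0.4866 ← occupied
  → r_1 = 0.4866
beam 2: φ=-90°, α=60°
  dir = (cos 60°, sin 60°) = (0.5000, 0.8660); from cell (2,7)
  next x-line at t=0.9400, next y-line at t=0.2656; Δt_x=2.0000, Δt_y=1.1547
    y: enter (2,8) at t=0.2656
    x: enter (3,8) at t=0.9400
    y: enter (3,9) at t=1.4203 ← occupied
  → r_2 = 1.4203
beam 3: φ=-45°, α=105°
  dir = (cos 105°, sin 105°) = (-0.2588, 0.9659); from cell (2,7)
  next x-line at t=2.0478, next y-line at t=0.2381; Δt_x=3.8637, Δt_y=1.0353
    y: enter (2,8) at t=0.2381
    y: enter (2,9) at t=1.2734 ← occupied
  → r_3 = 1.2734
beam 4: φ=0°, α=150°
  dir = (cos 150°, sin 150°) = (-0.8660, 0.5000); from cell (2,7)
  next x-line at t=0.6120, next y-line at t=0.4600; Δt_x=1.1547, Δt_y=2.0000
    y: enter (2,8) at t=0.4600
    x: enter (1,8) at t=0.6120
    x: enter (0,8) at t=1.7667 ← occupied
  → r_4 = 1.7667
beam 5: φ=45°, α=195°
  dir = (cos 195°, sin 195°) = (-0.9659, -0.2588); from cell (2,7)
  next x-line at t=0.5487, next y-line at t=2.9751; Δt_x=1.0353, Δt_y=3.8637
    x: enter (1,7) at t=0.5487
    x: enter (0,7) at t=1.5840 ← occupied
  → r_5 = 1.5840
beam 6: φ=90°, α=240°
  dir = (cos 240°, sin 240°) = (-0.5000, -0.8660); from cell (2,7)
  next x-line at t=1.0600, next y-line at t=0.8891; Δt_x=2.0000, Δt_y=1.1547
    y: enter (2,6) at t=0.8891
    x: enter (1,6) at t=1.0600
    y: enter (1,5) at t=2.0438
    x: enter (0,5) at t=3.0600 ← occupied
  → r_6 = 3.0600
beam 7: φ=135°, α=285°
  dir = (cos 285°, sin 285°) = (0.2588, -0.9659); from cell (2,7)
  next x-line at t=1.8159, next y-line at t=0.7972; Δt_x=3.8637, Δt_y=1.0353
    y: enter (2,6) at t=0.7972
    x: enter (3,6) at t=1.8159 ← occupied
  → r_7 = 1.8159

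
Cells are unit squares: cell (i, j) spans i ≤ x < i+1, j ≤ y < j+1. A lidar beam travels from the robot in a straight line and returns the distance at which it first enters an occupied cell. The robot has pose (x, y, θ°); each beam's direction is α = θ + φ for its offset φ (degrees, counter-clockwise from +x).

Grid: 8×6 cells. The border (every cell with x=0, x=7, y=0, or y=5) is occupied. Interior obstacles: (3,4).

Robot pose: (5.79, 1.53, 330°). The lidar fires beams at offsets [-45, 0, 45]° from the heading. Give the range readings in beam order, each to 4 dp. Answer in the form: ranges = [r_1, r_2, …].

ranges = [0.5487, 1.0600, 1.2527]

beam 1: φ=-45°, α=285°
  d=(0.2588,-0.9659)  start (5,1)  tX=0.8114 tY=0.5487  stride 1/|dx|=3.8637 1/|dy|=1.0353
    cross y-line → (5,0), t=0.5487 (wall)
  → r_1 = 0.5487
beam 2: φ=0°, α=330°
  d=(0.8660,-0.5000)  start (5,1)  tX=0.2425 tY=1.0600  stride 1/|dx|=1.1547 1/|dy|=2.0000
    cross x-line → (6,1), t=0.2425
    cross y-line → (6,0), t=1.0600 (wall)
  → r_2 = 1.0600
beam 3: φ=45°, α=15°
  d=(0.9659,0.2588)  start (5,1)  tX=0.2174 tY=1.8159  stride 1/|dx|=1.0353 1/|dy|=3.8637
    cross x-line → (6,1), t=0.2174
    cross x-line → (7,1), t=1.2527 (wall)
  → r_3 = 1.2527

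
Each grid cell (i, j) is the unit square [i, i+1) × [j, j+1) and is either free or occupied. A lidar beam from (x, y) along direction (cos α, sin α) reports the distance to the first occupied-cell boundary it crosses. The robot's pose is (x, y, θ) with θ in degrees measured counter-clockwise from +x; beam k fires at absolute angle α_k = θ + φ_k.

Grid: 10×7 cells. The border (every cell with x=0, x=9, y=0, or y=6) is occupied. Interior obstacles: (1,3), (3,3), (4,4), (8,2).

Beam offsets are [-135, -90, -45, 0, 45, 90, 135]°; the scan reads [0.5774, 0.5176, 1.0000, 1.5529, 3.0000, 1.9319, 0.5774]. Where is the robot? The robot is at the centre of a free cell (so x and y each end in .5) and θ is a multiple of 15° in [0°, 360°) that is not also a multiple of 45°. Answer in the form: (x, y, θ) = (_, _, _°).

(x, y, θ) = (1.5, 2.5, 285°)

Candidates: 36 free-cell centres × 16 headings = 576 poses. Raycast each; keep the one whose scan matches to 4 dp.
  (4.5, 2.5, 60°): beam 1 = 1.5529 ≠ 0.5774 ✗
  (6.5, 4.5, 105°): beam 1 = 2.8868 ≠ 0.5774 ✗
  (5.5, 2.5, 345°): beam 1 = 3.0000 ≠ 0.5774 ✗
  (1.5, 5.5, 300°): beam 1 = 0.5176 ≠ 0.5774 ✗
  (8.5, 5.5, 210°): beam 1 = 0.5176 ≠ 0.5774 ✗
  …
  (1.5, 2.5, 285°): r_1=0.5774, r_2=0.5176, r_3=1.0000, r_4=1.5529, r_5=3.0000, r_6=1.9319, r_7=0.5774 — all match ✓
Only this pose fits every beam.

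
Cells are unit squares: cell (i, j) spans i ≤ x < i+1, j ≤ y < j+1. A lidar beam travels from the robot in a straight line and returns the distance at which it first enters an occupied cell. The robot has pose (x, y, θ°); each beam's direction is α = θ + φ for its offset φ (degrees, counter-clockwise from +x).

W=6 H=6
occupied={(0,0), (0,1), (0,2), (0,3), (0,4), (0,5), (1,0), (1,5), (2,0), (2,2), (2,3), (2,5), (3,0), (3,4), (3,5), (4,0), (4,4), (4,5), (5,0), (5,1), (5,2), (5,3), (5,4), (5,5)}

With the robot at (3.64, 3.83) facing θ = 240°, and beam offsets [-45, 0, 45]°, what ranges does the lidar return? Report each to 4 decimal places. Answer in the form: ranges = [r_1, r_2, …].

beam 1: φ=-45°, α=195°
  dir = (cos 195°, sin 195°) = (-0.9659, -0.2588); from cell (3,3)
  next x-line at t=0.6626, next y-line at t=3.2069; Δt_x=1.0353, Δt_y=3.8637
    x: enter (2,3) at t=0.6626 ← occupied
  → r_1 = 0.6626
beam 2: φ=0°, α=240°
  dir = (cos 240°, sin 240°) = (-0.5000, -0.8660); from cell (3,3)
  next x-line at t=1.2800, next y-line at t=0.9584; Δt_x=2.0000, Δt_y=1.1547
    y: enter (3,2) at t=0.9584
    x: enter (2,2) at t=1.2800 ← occupied
  → r_2 = 1.2800
beam 3: φ=45°, α=285°
  dir = (cos 285°, sin 285°) = (0.2588, -0.9659); from cell (3,3)
  next x-line at t=1.3909, next y-line at t=0.8593; Δt_x=3.8637, Δt_y=1.0353
    y: enter (3,2) at t=0.8593
    x: enter (4,2) at t=1.3909
    y: enter (4,1) at t=1.8946
    y: enter (4,0) at t=2.9298 ← occupied
  → r_3 = 2.9298

ranges = [0.6626, 1.2800, 2.9298]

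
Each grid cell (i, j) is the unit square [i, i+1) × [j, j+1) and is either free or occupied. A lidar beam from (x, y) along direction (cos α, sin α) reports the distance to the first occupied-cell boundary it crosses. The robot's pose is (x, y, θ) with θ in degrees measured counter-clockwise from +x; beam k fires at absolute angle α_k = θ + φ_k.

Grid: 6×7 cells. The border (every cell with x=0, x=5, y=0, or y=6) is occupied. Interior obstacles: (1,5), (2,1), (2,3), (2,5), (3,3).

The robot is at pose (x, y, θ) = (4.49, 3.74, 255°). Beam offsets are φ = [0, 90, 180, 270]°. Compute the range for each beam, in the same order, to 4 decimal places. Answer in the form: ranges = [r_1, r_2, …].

beam 1: φ=0°, α=255°
  d=(-0.2588,-0.9659)  start (4,3)  tX=1.8932 tY=0.7661  stride 1/|dx|=3.8637 1/|dy|=1.0353
    cross y-line → (4,2), t=0.7661
    cross y-line → (4,1), t=1.8014
    cross x-line → (3,1), t=1.8932
    cross y-line → (3,0), t=2.8367 (wall)
  → r_1 = 2.8367
beam 2: φ=90°, α=345°
  d=(0.9659,-0.2588)  start (4,3)  tX=0.5280 tY=2.8591  stride 1/|dx|=1.0353 1/|dy|=3.8637
    cross x-line → (5,3), t=0.5280 (wall)
  → r_2 = 0.5280
beam 3: φ=180°, α=75°
  d=(0.2588,0.9659)  start (4,3)  tX=1.9705 tY=0.2692  stride 1/|dx|=3.8637 1/|dy|=1.0353
    cross y-line → (4,4), t=0.2692
    cross y-line → (4,5), t=1.3044
    cross x-line → (5,5), t=1.9705 (wall)
  → r_3 = 1.9705
beam 4: φ=270°, α=165°
  d=(-0.9659,0.2588)  start (4,3)  tX=0.5073 tY=1.0046  stride 1/|dx|=1.0353 1/|dy|=3.8637
    cross x-line → (3,3), t=0.5073 (wall)
  → r_4 = 0.5073

ranges = [2.8367, 0.5280, 1.9705, 0.5073]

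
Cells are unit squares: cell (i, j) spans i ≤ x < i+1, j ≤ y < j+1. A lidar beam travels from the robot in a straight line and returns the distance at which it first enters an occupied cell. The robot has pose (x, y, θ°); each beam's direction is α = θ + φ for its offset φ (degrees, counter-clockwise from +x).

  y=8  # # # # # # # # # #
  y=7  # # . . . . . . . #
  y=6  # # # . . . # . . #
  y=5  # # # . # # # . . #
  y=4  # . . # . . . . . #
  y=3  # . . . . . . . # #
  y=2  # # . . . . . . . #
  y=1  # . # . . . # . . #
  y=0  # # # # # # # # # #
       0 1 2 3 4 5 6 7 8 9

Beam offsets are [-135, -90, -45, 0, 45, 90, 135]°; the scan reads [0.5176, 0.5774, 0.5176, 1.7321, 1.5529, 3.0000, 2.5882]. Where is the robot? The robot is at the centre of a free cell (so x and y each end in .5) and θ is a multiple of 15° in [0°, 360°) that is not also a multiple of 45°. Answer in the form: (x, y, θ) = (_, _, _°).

(x, y, θ) = (5.5, 6.5, 60°)

The pose lattice has 42·16 = 672 candidates. Test each by forward raycasting.
  (5.5, 2.5, 75°): beam 1 = 1.0000 ≠ 0.5176 ✗
  (7.5, 2.5, 150°): beam 1 = 1.5529 ≠ 0.5176 ✗
  (8.5, 6.5, 255°): beam 1 = 1.7321 ≠ 0.5176 ✗
  (8.5, 1.5, 150°): beam 2 = 1.0000 ≠ 0.5774 ✗
  (1.5, 3.5, 330°): beam 4 = 5.0000 ≠ 1.7321 ✗
  …
  (5.5, 6.5, 60°): r_1=0.5176, r_2=0.5774, r_3=0.5176, r_4=1.7321, r_5=1.5529, r_6=3.0000, r_7=2.5882 — all match ✓
Only this pose fits every beam.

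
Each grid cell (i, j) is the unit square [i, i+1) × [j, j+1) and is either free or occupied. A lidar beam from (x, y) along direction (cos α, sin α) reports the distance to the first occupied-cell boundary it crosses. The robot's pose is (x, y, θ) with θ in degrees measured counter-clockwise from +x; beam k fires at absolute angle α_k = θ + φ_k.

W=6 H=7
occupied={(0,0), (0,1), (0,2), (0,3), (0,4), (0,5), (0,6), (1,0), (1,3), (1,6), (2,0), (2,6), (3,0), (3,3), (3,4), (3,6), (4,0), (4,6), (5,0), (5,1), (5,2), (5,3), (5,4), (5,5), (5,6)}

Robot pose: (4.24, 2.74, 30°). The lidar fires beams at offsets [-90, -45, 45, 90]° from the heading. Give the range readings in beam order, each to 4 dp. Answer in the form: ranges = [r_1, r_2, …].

ranges = [1.5200, 0.7868, 2.9364, 0.4800]

beam 1: φ=-90°, α=300°
  dir = (cos 300°, sin 300°) = (0.5000, -0.8660); from cell (4,2)
  next x-line at t=1.5200, next y-line at t=0.8545; Δt_x=2.0000, Δt_y=1.1547
    y: enter (4,1) at t=0.8545
    x: enter (5,1) at t=1.5200 ← occupied
  → r_1 = 1.5200
beam 2: φ=-45°, α=345°
  dir = (cos 345°, sin 345°) = (0.9659, -0.2588); from cell (4,2)
  next x-line at t=0.7868, next y-line at t=2.8591; Δt_x=1.0353, Δt_y=3.8637
    x: enter (5,2) at t=0.7868 ← occupied
  → r_2 = 0.7868
beam 3: φ=45°, α=75°
  dir = (cos 75°, sin 75°) = (0.2588, 0.9659); from cell (4,2)
  next x-line at t=2.9364, next y-line at t=0.2692; Δt_x=3.8637, Δt_y=1.0353
    y: enter (4,3) at t=0.2692
    y: enter (4,4) at t=1.3044
    y: enter (4,5) at t=2.3397
    x: enter (5,5) at t=2.9364 ← occupied
  → r_3 = 2.9364
beam 4: φ=90°, α=120°
  dir = (cos 120°, sin 120°) = (-0.5000, 0.8660); from cell (4,2)
  next x-line at t=0.4800, next y-line at t=0.3002; Δt_x=2.0000, Δt_y=1.1547
    y: enter (4,3) at t=0.3002
    x: enter (3,3) at t=0.4800 ← occupied
  → r_4 = 0.4800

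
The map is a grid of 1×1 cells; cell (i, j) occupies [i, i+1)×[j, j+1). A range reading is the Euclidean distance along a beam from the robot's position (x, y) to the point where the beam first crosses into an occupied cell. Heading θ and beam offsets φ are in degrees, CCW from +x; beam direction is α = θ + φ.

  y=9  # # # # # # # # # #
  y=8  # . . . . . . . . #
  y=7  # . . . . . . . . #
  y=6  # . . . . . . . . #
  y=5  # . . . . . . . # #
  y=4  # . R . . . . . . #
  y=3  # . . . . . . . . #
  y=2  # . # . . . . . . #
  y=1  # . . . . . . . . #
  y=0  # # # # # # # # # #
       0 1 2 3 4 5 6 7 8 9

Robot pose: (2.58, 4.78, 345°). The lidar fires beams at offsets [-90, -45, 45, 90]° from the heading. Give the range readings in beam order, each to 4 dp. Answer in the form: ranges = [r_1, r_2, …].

beam 1: φ=-90°, α=255°
  cosα=-0.2588 sinα=-0.9659 | (2,4) | tMaxX 2.2409 tMaxY 0.8075 | tΔX 3.8637 tΔY 1.0353
    t=0.8075 [y] (2,3)
    t=1.8428 [y] (2,2) — stop
  → r_1 = 1.8428
beam 2: φ=-45°, α=300°
  cosα=0.5000 sinα=-0.8660 | (2,4) | tMaxX 0.8400 tMaxY 0.9007 | tΔX 2.0000 tΔY 1.1547
    t=0.8400 [x] (3,4)
    t=0.9007 [y] (3,3)
    t=2.0554 [y] (3,2)
    t=2.8400 [x] (4,2)
    t=3.2101 [y] (4,1)
    t=4.3648 [y] (4,0) — stop
  → r_2 = 4.3648
beam 3: φ=45°, α=30°
  cosα=0.8660 sinα=0.5000 | (2,4) | tMaxX 0.4850 tMaxY 0.4400 | tΔX 1.1547 tΔY 2.0000
    t=0.4400 [y] (2,5)
    t=0.4850 [x] (3,5)
    t=1.6397 [x] (4,5)
    t=2.4400 [y] (4,6)
    t=2.7944 [x] (5,6)
    t=3.9491 [x] (6,6)
    t=4.4400 [y] (6,7)
    t=5.1038 [x] (7,7)
    t=6.2585 [x] (8,7)
    t=6.4400 [y] (8,8)
    t=7.4132 [x] (9,8) — stop
  → r_3 = 7.4132
beam 4: φ=90°, α=75°
  cosα=0.2588 sinα=0.9659 | (2,4) | tMaxX 1.6228 tMaxY 0.2278 | tΔX 3.8637 tΔY 1.0353
    t=0.2278 [y] (2,5)
    t=1.2630 [y] (2,6)
    t=1.6228 [x] (3,6)
    t=2.2983 [y] (3,7)
    t=3.3336 [y] (3,8)
    t=4.3689 [y] (3,9) — stop
  → r_4 = 4.3689

ranges = [1.8428, 4.3648, 7.4132, 4.3689]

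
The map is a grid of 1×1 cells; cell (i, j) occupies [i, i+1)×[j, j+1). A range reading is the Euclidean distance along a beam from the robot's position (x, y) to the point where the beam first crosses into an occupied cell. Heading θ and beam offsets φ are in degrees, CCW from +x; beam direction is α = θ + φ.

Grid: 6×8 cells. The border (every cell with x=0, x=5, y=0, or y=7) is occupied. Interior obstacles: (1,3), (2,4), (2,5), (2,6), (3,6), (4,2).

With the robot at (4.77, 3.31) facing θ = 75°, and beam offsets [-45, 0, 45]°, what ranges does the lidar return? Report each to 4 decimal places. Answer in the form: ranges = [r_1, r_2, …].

ranges = [0.2656, 0.8887, 3.1061]

beam 1: φ=-45°, α=30°
  dir = (cos 30°, sin 30°) = (0.8660, 0.5000); from cell (4,3)
  next x-line at t=0.2656, next y-line at t=1.3800; Δt_x=1.1547, Δt_y=2.0000
    x: enter (5,3) at t=0.2656 ← occupied
  → r_1 = 0.2656
beam 2: φ=0°, α=75°
  dir = (cos 75°, sin 75°) = (0.2588, 0.9659); from cell (4,3)
  next x-line at t=0.8887, next y-line at t=0.7143; Δt_x=3.8637, Δt_y=1.0353
    y: enter (4,4) at t=0.7143
    x: enter (5,4) at t=0.8887 ← occupied
  → r_2 = 0.8887
beam 3: φ=45°, α=120°
  dir = (cos 120°, sin 120°) = (-0.5000, 0.8660); from cell (4,3)
  next x-line at t=1.5400, next y-line at t=0.7967; Δt_x=2.0000, Δt_y=1.1547
    y: enter (4,4) at t=0.7967
    x: enter (3,4) at t=1.5400
    y: enter (3,5) at t=1.9514
    y: enter (3,6) at t=3.1061 ← occupied
  → r_3 = 3.1061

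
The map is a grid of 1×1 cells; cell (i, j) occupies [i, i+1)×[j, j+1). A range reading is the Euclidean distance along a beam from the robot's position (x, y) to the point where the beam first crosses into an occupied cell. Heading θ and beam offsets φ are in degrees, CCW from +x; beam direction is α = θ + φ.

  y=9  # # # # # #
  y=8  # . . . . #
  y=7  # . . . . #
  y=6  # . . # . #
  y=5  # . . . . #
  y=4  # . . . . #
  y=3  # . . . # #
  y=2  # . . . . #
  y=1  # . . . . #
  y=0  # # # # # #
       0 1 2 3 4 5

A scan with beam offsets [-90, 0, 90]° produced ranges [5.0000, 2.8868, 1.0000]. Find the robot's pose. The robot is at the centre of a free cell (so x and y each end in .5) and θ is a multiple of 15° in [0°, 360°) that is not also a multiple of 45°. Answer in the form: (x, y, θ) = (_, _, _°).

(x, y, θ) = (3.5, 4.5, 210°)

Candidates: 30 free-cell centres × 16 headings = 480 poses. Raycast each; keep the one whose scan matches to 4 dp.
  (2.5, 1.5, 240°): beam 1 = 1.7321 ≠ 5.0000 ✗
  (1.5, 1.5, 330°): beam 1 = 0.5774 ≠ 5.0000 ✗
  (2.5, 1.5, 330°): beam 1 = 0.5774 ≠ 5.0000 ✗
  (3.5, 1.5, 195°): beam 1 = 7.7646 ≠ 5.0000 ✗
  (3.5, 4.5, 75°): beam 1 = 1.5529 ≠ 5.0000 ✗
  …
  (3.5, 4.5, 210°): r_1=5.0000, r_2=2.8868, r_3=1.0000 — all match ✓
Only this pose fits every beam.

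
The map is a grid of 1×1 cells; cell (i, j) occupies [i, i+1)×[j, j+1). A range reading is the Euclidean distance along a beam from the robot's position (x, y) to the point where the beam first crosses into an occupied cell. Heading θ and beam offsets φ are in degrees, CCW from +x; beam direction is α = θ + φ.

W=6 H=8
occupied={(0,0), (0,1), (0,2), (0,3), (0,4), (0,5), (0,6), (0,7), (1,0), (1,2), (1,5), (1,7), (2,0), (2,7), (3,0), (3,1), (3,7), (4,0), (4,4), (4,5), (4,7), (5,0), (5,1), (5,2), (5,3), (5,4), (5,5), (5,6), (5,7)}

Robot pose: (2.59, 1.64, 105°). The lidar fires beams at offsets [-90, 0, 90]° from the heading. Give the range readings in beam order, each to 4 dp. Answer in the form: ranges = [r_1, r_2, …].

beam 1: φ=-90°, α=15°
  dir = (cos 15°, sin 15°) = (0.9659, 0.2588); from cell (2,1)
  next x-line at t=0.4245, next y-line at t=1.3909; Δt_x=1.0353, Δt_y=3.8637
    x: enter (3,1) at t=0.4245 ← occupied
  → r_1 = 0.4245
beam 2: φ=0°, α=105°
  dir = (cos 105°, sin 105°) = (-0.2588, 0.9659); from cell (2,1)
  next x-line at t=2.2796, next y-line at t=0.3727; Δt_x=3.8637, Δt_y=1.0353
    y: enter (2,2) at t=0.3727
    y: enter (2,3) at t=1.4080
    x: enter (1,3) at t=2.2796
    y: enter (1,4) at t=2.4433
    y: enter (1,5) at t=3.4785 ← occupied
  → r_2 = 3.4785
beam 3: φ=90°, α=195°
  dir = (cos 195°, sin 195°) = (-0.9659, -0.2588); from cell (2,1)
  next x-line at t=0.6108, next y-line at t=2.4728; Δt_x=1.0353, Δt_y=3.8637
    x: enter (1,1) at t=0.6108
    x: enter (0,1) at t=1.6461 ← occupied
  → r_3 = 1.6461

ranges = [0.4245, 3.4785, 1.6461]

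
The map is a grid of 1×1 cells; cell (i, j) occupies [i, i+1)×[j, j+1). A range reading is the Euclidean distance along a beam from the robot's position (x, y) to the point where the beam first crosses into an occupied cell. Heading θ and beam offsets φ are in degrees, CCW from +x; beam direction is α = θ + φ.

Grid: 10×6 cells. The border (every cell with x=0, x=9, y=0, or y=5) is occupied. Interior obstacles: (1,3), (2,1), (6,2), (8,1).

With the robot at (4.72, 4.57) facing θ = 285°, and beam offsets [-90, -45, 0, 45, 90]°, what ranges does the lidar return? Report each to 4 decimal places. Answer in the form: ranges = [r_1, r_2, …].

beam 1: φ=-90°, α=195°
  dir = (cos 195°, sin 195°) = (-0.9659, -0.2588); from cell (4,4)
  next x-line at t=0.7454, next y-line at t=2.2023; Δt_x=1.0353, Δt_y=3.8637
    x: enter (3,4) at t=0.7454
    x: enter (2,4) at t=1.7807
    y: enter (2,3) at t=2.2023
    x: enter (1,3) at t=2.8160 ← occupied
  → r_1 = 2.8160
beam 2: φ=-45°, α=240°
  dir = (cos 240°, sin 240°) = (-0.5000, -0.8660); from cell (4,4)
  next x-line at t=1.4400, next y-line at t=0.6582; Δt_x=2.0000, Δt_y=1.1547
    y: enter (4,3) at t=0.6582
    x: enter (3,3) at t=1.4400
    y: enter (3,2) at t=1.8129
    y: enter (3,1) at t=2.9676
    x: enter (2,1) at t=3.4400 ← occupied
  → r_2 = 3.4400
beam 3: φ=0°, α=285°
  dir = (cos 285°, sin 285°) = (0.2588, -0.9659); from cell (4,4)
  next x-line at t=1.0818, next y-line at t=0.5901; Δt_x=3.8637, Δt_y=1.0353
    y: enter (4,3) at t=0.5901
    x: enter (5,3) at t=1.0818
    y: enter (5,2) at t=1.6254
    y: enter (5,1) at t=2.6607
    y: enter (5,0) at t=3.6959 ← occupied
  → r_3 = 3.6959
beam 4: φ=45°, α=330°
  dir = (cos 330°, sin 330°) = (0.8660, -0.5000); from cell (4,4)
  next x-line at t=0.3233, next y-line at t=1.1400; Δt_x=1.1547, Δt_y=2.0000
    x: enter (5,4) at t=0.3233
    y: enter (5,3) at t=1.1400
    x: enter (6,3) at t=1.4780
    x: enter (7,3) at t=2.6327
    y: enter (7,2) at t=3.1400
    x: enter (8,2) at t=3.7874
    x: enter (9,2) at t=4.9421 ← occupied
  → r_4 = 4.9421
beam 5: φ=90°, α=15°
  dir = (cos 15°, sin 15°) = (0.9659, 0.2588); from cell (4,4)
  next x-line at t=0.2899, next y-line at t=1.6614; Δt_x=1.0353, Δt_y=3.8637
    x: enter (5,4) at t=0.2899
    x: enter (6,4) at t=1.3252
    y: enter (6,5) at t=1.6614 ← occupied
  → r_5 = 1.6614

ranges = [2.8160, 3.4400, 3.6959, 4.9421, 1.6614]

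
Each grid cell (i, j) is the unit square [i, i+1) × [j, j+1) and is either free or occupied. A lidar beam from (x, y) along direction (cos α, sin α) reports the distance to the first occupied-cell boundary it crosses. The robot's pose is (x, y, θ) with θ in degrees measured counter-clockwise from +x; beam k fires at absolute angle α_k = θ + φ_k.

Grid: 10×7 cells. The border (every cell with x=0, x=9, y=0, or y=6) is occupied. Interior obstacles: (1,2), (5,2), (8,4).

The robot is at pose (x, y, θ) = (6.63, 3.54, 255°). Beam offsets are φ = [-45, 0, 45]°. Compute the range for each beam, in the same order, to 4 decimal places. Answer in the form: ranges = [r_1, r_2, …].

beam 1: φ=-45°, α=210°
  dir = (cos 210°, sin 210°) = (-0.8660, -0.5000); from cell (6,3)
  next x-line at t=0.7275, next y-line at t=1.0800; Δt_x=1.1547, Δt_y=2.0000
    x: enter (5,3) at t=0.7275
    y: enter (5,2) at t=1.0800 ← occupied
  → r_1 = 1.0800
beam 2: φ=0°, α=255°
  dir = (cos 255°, sin 255°) = (-0.2588, -0.9659); from cell (6,3)
  next x-line at t=2.4341, next y-line at t=0.5590; Δt_x=3.8637, Δt_y=1.0353
    y: enter (6,2) at t=0.5590
    y: enter (6,1) at t=1.5943
    x: enter (5,1) at t=2.4341
    y: enter (5,0) at t=2.6296 ← occupied
  → r_2 = 2.6296
beam 3: φ=45°, α=300°
  dir = (cos 300°, sin 300°) = (0.5000, -0.8660); from cell (6,3)
  next x-line at t=0.7400, next y-line at t=0.6235; Δt_x=2.0000, Δt_y=1.1547
    y: enter (6,2) at t=0.6235
    x: enter (7,2) at t=0.7400
    y: enter (7,1) at t=1.7782
    x: enter (8,1) at t=2.7400
    y: enter (8,0) at t=2.9329 ← occupied
  → r_3 = 2.9329

ranges = [1.0800, 2.6296, 2.9329]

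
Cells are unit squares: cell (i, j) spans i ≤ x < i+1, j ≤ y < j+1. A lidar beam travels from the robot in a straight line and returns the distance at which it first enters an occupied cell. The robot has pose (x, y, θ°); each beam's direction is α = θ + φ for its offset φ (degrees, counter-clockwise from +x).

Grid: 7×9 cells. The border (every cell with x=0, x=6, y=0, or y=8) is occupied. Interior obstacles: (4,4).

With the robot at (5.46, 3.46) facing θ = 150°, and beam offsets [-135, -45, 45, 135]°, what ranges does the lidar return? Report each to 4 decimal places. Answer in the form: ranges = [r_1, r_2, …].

beam 1: φ=-135°, α=15°
  d=(0.9659,0.2588)  start (5,3)  tX=0.5590 tY=2.0864  stride 1/|dx|=1.0353 1/|dy|=3.8637
    cross x-line → (6,3), t=0.5590 (wall)
  → r_1 = 0.5590
beam 2: φ=-45°, α=105°
  d=(-0.2588,0.9659)  start (5,3)  tX=1.7773 tY=0.5590  stride 1/|dx|=3.8637 1/|dy|=1.0353
    cross y-line → (5,4), t=0.5590
    cross y-line → (5,5), t=1.5943
    cross x-line → (4,5), t=1.7773
    cross y-line → (4,6), t=2.6296
    cross y-line → (4,7), t=3.6649
    cross y-line → (4,8), t=4.7002 (wall)
  → r_2 = 4.7002
beam 3: φ=45°, α=195°
  d=(-0.9659,-0.2588)  start (5,3)  tX=0.4762 tY=1.7773  stride 1/|dx|=1.0353 1/|dy|=3.8637
    cross x-line → (4,3), t=0.4762
    cross x-line → (3,3), t=1.5115
    cross y-line → (3,2), t=1.7773
    cross x-line → (2,2), t=2.5468
    cross x-line → (1,2), t=3.5821
    cross x-line → (0,2), t=4.6173 (wall)
  → r_3 = 4.6173
beam 4: φ=135°, α=285°
  d=(0.2588,-0.9659)  start (5,3)  tX=2.0864 tY=0.4762  stride 1/|dx|=3.8637 1/|dy|=1.0353
    cross y-line → (5,2), t=0.4762
    cross y-line → (5,1), t=1.5115
    cross x-line → (6,1), t=2.0864 (wall)
  → r_4 = 2.0864

ranges = [0.5590, 4.7002, 4.6173, 2.0864]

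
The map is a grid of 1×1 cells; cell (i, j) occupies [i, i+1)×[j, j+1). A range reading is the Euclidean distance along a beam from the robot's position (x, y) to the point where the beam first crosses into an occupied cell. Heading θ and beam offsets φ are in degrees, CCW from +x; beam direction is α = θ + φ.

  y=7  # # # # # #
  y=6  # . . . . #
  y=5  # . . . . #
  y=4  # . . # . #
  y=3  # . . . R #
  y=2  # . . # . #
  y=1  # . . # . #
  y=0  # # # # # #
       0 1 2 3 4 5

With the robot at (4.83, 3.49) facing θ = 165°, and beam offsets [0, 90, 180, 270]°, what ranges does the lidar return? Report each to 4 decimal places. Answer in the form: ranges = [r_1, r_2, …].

ranges = [3.9651, 2.5778, 0.1760, 0.6568]

beam 1: φ=0°, α=165°
  dir = (cos 165°, sin 165°) = (-0.9659, 0.2588); from cell (4,3)
  next x-line at t=0.8593, next y-line at t=1.9705; Δt_x=1.0353, Δt_y=3.8637
    x: enter (3,3) at t=0.8593
    x: enter (2,3) at t=1.8946
    y: enter (2,4) at t=1.9705
    x: enter (1,4) at t=2.9298
    x: enter (0,4) at t=3.9651 ← occupied
  → r_1 = 3.9651
beam 2: φ=90°, α=255°
  dir = (cos 255°, sin 255°) = (-0.2588, -0.9659); from cell (4,3)
  next x-line at t=3.2069, next y-line at t=0.5073; Δt_x=3.8637, Δt_y=1.0353
    y: enter (4,2) at t=0.5073
    y: enter (4,1) at t=1.5426
    y: enter (4,0) at t=2.5778 ← occupied
  → r_2 = 2.5778
beam 3: φ=180°, α=345°
  dir = (cos 345°, sin 345°) = (0.9659, -0.2588); from cell (4,3)
  next x-line at t=0.1760, next y-line at t=1.8932; Δt_x=1.0353, Δt_y=3.8637
    x: enter (5,3) at t=0.1760 ← occupied
  → r_3 = 0.1760
beam 4: φ=270°, α=75°
  dir = (cos 75°, sin 75°) = (0.2588, 0.9659); from cell (4,3)
  next x-line at t=0.6568, next y-line at t=0.5280; Δt_x=3.8637, Δt_y=1.0353
    y: enter (4,4) at t=0.5280
    x: enter (5,4) at t=0.6568 ← occupied
  → r_4 = 0.6568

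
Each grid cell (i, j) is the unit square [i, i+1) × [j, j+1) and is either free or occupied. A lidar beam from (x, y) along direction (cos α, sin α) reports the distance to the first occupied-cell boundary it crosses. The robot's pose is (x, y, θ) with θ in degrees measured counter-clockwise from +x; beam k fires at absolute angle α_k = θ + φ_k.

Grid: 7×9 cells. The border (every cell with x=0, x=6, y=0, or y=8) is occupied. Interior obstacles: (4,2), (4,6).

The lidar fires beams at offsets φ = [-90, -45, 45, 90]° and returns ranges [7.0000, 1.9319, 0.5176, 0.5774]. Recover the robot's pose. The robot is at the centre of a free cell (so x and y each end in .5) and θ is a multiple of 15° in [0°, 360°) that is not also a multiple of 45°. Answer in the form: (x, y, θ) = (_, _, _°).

(x, y, θ) = (2.5, 7.5, 30°)

Enumerate (i+0.5, j+0.5, θ) over the 33 free cells and 16 admissible headings. For each, cast all 4 beams and compare to the given ranges.
  (3.5, 6.5, 240°): beam 1 = 2.8868 ≠ 7.0000 ✗
  (3.5, 6.5, 105°): beam 1 = 0.5176 ≠ 7.0000 ✗
  (5.5, 1.5, 330°): beam 1 = 0.5774 ≠ 7.0000 ✗
  (4.5, 4.5, 60°): beam 1 = 1.7321 ≠ 7.0000 ✗
  (2.5, 2.5, 345°): beam 1 = 1.5529 ≠ 7.0000 ✗
  …
  (2.5, 7.5, 30°): r_1=7.0000, r_2=1.9319, r_3=0.5176, r_4=0.5774 — all match ✓
Only this pose fits every beam.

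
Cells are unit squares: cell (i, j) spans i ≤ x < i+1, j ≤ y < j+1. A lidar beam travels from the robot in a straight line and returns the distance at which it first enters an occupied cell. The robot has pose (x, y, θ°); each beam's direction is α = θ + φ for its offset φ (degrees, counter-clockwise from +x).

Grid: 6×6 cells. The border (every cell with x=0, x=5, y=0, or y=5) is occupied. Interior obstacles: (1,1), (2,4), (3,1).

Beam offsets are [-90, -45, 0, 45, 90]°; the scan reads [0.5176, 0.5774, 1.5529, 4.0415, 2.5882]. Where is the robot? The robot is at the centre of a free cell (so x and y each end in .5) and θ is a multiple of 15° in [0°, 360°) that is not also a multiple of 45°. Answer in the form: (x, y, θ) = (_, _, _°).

(x, y, θ) = (4.5, 4.5, 165°)

Candidates: 13 free-cell centres × 16 headings = 208 poses. Raycast each; keep the one whose scan matches to 4 dp.
  (2.5, 1.5, 120°): beam 1 = 0.5774 ≠ 0.5176 ✗
  (2.5, 1.5, 285°): beam 3 = 0.5176 ≠ 1.5529 ✗
  (1.5, 2.5, 75°): beam 1 = 1.9319 ≠ 0.5176 ✗
  (4.5, 4.5, 120°): beam 1 = 0.5774 ≠ 0.5176 ✗
  (1.5, 4.5, 345°): beam 1 = 1.9319 ≠ 0.5176 ✗
  …
  (4.5, 4.5, 165°): r_1=0.5176, r_2=0.5774, r_3=1.5529, r_4=4.0415, r_5=2.5882 — all match ✓
Unique over the lattice → pose = (4.5, 4.5, 165°).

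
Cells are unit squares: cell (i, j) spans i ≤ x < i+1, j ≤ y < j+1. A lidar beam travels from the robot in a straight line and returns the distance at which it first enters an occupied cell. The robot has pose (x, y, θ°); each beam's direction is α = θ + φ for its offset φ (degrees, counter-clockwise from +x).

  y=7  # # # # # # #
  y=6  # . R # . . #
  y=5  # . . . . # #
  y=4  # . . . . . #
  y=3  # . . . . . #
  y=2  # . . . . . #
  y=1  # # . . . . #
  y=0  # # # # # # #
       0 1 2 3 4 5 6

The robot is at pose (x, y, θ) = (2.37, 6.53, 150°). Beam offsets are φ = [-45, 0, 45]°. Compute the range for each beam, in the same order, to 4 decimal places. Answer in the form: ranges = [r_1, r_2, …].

beam 1: φ=-45°, α=105°
  cosα=-0.2588 sinα=0.9659 | (2,6) | tMaxX 1.4296 tMaxY 0.4866 | tΔX 3.8637 tΔY 1.0353
    t=0.4866 [y] (2,7) — stop
  → r_1 = 0.4866
beam 2: φ=0°, α=150°
  cosα=-0.8660 sinα=0.5000 | (2,6) | tMaxX 0.4272 tMaxY 0.9400 | tΔX 1.1547 tΔY 2.0000
    t=0.4272 [x] (1,6)
    t=0.9400 [y] (1,7) — stop
  → r_2 = 0.9400
beam 3: φ=45°, α=195°
  cosα=-0.9659 sinα=-0.2588 | (2,6) | tMaxX 0.3831 tMaxY 2.0478 | tΔX 1.0353 tΔY 3.8637
    t=0.3831 [x] (1,6)
    t=1.4183 [x] (0,6) — stop
  → r_3 = 1.4183

ranges = [0.4866, 0.9400, 1.4183]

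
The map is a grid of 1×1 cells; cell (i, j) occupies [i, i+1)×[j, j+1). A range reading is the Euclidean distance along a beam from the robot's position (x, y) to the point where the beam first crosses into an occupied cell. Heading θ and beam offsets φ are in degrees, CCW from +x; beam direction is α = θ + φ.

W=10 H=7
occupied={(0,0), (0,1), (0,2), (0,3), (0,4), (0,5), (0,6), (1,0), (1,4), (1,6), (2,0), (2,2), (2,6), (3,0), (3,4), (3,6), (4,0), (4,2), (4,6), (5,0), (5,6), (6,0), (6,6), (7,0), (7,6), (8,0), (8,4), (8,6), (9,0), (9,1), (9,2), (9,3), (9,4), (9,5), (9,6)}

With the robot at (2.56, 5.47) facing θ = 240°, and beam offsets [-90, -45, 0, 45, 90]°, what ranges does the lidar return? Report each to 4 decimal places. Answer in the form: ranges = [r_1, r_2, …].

beam 1: φ=-90°, α=150°
  dir = (cos 150°, sin 150°) = (-0.8660, 0.5000); from cell (2,5)
  next x-line at t=0.6466, next y-line at t=1.0600; Δt_x=1.1547, Δt_y=2.0000
    x: enter (1,5) at t=0.6466
    y: enter (1,6) at t=1.0600 ← occupied
  → r_1 = 1.0600
beam 2: φ=-45°, α=195°
  dir = (cos 195°, sin 195°) = (-0.9659, -0.2588); from cell (2,5)
  next x-line at t=0.5798, next y-line at t=1.8159; Δt_x=1.0353, Δt_y=3.8637
    x: enter (1,5) at t=0.5798
    x: enter (0,5) at t=1.6150 ← occupied
  → r_2 = 1.6150
beam 3: φ=0°, α=240°
  dir = (cos 240°, sin 240°) = (-0.5000, -0.8660); from cell (2,5)
  next x-line at t=1.1200, next y-line at t=0.5427; Δt_x=2.0000, Δt_y=1.1547
    y: enter (2,4) at t=0.5427
    x: enter (1,4) at t=1.1200 ← occupied
  → r_3 = 1.1200
beam 4: φ=45°, α=285°
  dir = (cos 285°, sin 285°) = (0.2588, -0.9659); from cell (2,5)
  next x-line at t=1.7000, next y-line at t=0.4866; Δt_x=3.8637, Δt_y=1.0353
    y: enter (2,4) at t=0.4866
    y: enter (2,3) at t=1.5219
    x: enter (3,3) at t=1.7000
    y: enter (3,2) at t=2.5571
    y: enter (3,1) at t=3.5924
    y: enter (3,0) at t=4.6277 ← occupied
  → r_4 = 4.6277
beam 5: φ=90°, α=330°
  dir = (cos 330°, sin 330°) = (0.8660, -0.5000); from cell (2,5)
  next x-line at t=0.5081, next y-line at t=0.9400; Δt_x=1.1547, Δt_y=2.0000
    x: enter (3,5) at t=0.5081
    y: enter (3,4) at t=0.9400 ← occupied
  → r_5 = 0.9400

ranges = [1.0600, 1.6150, 1.1200, 4.6277, 0.9400]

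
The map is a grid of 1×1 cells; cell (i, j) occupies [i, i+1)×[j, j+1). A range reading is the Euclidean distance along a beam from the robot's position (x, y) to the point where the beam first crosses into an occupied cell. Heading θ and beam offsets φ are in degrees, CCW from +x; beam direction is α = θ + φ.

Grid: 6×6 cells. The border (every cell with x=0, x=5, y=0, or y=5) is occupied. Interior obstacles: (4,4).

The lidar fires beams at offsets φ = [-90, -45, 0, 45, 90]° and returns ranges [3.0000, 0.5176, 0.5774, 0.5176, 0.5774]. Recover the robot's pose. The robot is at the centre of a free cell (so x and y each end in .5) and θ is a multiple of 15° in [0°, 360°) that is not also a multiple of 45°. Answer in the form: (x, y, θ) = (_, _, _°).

Candidates: 15 free-cell centres × 16 headings = 240 poses. Raycast each; keep the one whose scan matches to 4 dp.
  (3.5, 3.5, 150°): beam 1 = 1.0000 ≠ 3.0000 ✗
  (2.5, 2.5, 285°): beam 1 = 1.5529 ≠ 3.0000 ✗
  (3.5, 1.5, 105°): beam 1 = 1.5529 ≠ 3.0000 ✗
  …
  (3.5, 4.5, 30°): r_1=3.0000, r_2=0.5176, r_3=0.5774, r_4=0.5176, r_5=0.5774 — all match ✓
Unique over the lattice → pose = (3.5, 4.5, 30°).

(x, y, θ) = (3.5, 4.5, 30°)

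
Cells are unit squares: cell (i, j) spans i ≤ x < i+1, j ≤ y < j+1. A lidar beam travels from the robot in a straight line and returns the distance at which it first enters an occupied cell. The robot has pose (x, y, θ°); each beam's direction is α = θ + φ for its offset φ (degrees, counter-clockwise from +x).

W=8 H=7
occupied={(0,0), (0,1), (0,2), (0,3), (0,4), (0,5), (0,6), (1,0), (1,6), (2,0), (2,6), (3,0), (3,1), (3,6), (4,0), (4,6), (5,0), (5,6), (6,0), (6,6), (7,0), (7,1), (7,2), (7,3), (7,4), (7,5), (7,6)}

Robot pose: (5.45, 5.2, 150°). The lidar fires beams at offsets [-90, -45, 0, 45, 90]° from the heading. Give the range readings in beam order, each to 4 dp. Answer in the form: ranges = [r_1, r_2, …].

ranges = [0.9238, 0.8282, 1.6000, 4.6070, 3.6950]

beam 1: φ=-90°, α=60°
  d=(0.5000,0.8660)  start (5,5)  tX=1.1000 tY=0.9238  stride 1/|dx|=2.0000 1/|dy|=1.1547
    cross y-line → (5,6), t=0.9238 (wall)
  → r_1 = 0.9238
beam 2: φ=-45°, α=105°
  d=(-0.2588,0.9659)  start (5,5)  tX=1.7387 tY=0.8282  stride 1/|dx|=3.8637 1/|dy|=1.0353
    cross y-line → (5,6), t=0.8282 (wall)
  → r_2 = 0.8282
beam 3: φ=0°, α=150°
  d=(-0.8660,0.5000)  start (5,5)  tX=0.5196 tY=1.6000  stride 1/|dx|=1.1547 1/|dy|=2.0000
    cross x-line → (4,5), t=0.5196
    cross y-line → (4,6), t=1.6000 (wall)
  → r_3 = 1.6000
beam 4: φ=45°, α=195°
  d=(-0.9659,-0.2588)  start (5,5)  tX=0.4659 tY=0.7727  stride 1/|dx|=1.0353 1/|dy|=3.8637
    cross x-line → (4,5), t=0.4659
    cross y-line → (4,4), t=0.7727
    cross x-line → (3,4), t=1.5012
    cross x-line → (2,4), t=2.5364
    cross x-line → (1,4), t=3.5717
    cross x-line → (0,4), t=4.6070 (wall)
  → r_4 = 4.6070
beam 5: φ=90°, α=240°
  d=(-0.5000,-0.8660)  start (5,5)  tX=0.9000 tY=0.2309  stride 1/|dx|=2.0000 1/|dy|=1.1547
    cross y-line → (5,4), t=0.2309
    cross x-line → (4,4), t=0.9000
    cross y-line → (4,3), t=1.3856
    cross y-line → (4,2), t=2.5403
    cross x-line → (3,2), t=2.9000
    cross y-line → (3,1), t=3.6950 (wall)
  → r_5 = 3.6950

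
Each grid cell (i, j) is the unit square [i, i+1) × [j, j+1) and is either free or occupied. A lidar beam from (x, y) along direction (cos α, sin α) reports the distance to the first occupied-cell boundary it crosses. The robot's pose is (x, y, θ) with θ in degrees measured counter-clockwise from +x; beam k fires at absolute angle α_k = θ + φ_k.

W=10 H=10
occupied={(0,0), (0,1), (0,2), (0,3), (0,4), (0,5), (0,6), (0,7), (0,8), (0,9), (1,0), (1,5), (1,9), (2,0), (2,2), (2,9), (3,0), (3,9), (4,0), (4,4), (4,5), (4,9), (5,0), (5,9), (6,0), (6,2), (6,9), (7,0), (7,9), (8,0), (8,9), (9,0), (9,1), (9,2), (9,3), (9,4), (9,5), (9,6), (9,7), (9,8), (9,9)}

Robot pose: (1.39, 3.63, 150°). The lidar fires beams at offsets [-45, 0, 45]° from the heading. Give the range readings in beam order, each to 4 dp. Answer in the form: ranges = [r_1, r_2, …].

beam 1: φ=-45°, α=105°
  d=(-0.2588,0.9659)  start (1,3)  tX=1.5068 tY=0.3831  stride 1/|dx|=3.8637 1/|dy|=1.0353
    cross y-line → (1,4), t=0.3831
    cross y-line → (1,5), t=1.4183 (wall)
  → r_1 = 1.4183
beam 2: φ=0°, α=150°
  d=(-0.8660,0.5000)  start (1,3)  tX=0.4503 tY=0.7400  stride 1/|dx|=1.1547 1/|dy|=2.0000
    cross x-line → (0,3), t=0.4503 (wall)
  → r_2 = 0.4503
beam 3: φ=45°, α=195°
  d=(-0.9659,-0.2588)  start (1,3)  tX=0.4038 tY=2.4341  stride 1/|dx|=1.0353 1/|dy|=3.8637
    cross x-line → (0,3), t=0.4038 (wall)
  → r_3 = 0.4038

ranges = [1.4183, 0.4503, 0.4038]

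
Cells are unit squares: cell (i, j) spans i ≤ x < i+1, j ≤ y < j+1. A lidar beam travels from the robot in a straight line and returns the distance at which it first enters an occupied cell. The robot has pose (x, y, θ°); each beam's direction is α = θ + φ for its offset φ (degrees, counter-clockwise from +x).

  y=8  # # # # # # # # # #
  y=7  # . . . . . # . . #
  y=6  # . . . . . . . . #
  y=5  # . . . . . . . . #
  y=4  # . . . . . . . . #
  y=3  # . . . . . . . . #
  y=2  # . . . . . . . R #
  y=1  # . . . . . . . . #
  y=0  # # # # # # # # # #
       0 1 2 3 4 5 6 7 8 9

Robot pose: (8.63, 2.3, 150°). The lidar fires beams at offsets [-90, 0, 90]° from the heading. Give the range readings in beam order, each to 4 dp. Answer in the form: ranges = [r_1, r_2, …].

beam 1: φ=-90°, α=60°
  d=(0.5000,0.8660)  start (8,2)  tX=0.7400 tY=0.8083  stride 1/|dx|=2.0000 1/|dy|=1.1547
    cross x-line → (9,2), t=0.7400 (wall)
  → r_1 = 0.7400
beam 2: φ=0°, α=150°
  d=(-0.8660,0.5000)  start (8,2)  tX=0.7275 tY=1.4000  stride 1/|dx|=1.1547 1/|dy|=2.0000
    cross x-line → (7,2), t=0.7275
    cross y-line → (7,3), t=1.4000
    cross x-line → (6,3), t=1.8822
    cross x-line → (5,3), t=3.0369
    cross y-line → (5,4), t=3.4000
    cross x-line → (4,4), t=4.1916
    cross x-line → (3,4), t=5.3463
    cross y-line → (3,5), t=5.4000
    cross x-line → (2,5), t=6.5010
    cross y-line → (2,6), t=7.4000
    cross x-line → (1,6), t=7.6557
    cross x-line → (0,6), t=8.8104 (wall)
  → r_2 = 8.8104
beam 3: φ=90°, α=240°
  d=(-0.5000,-0.8660)  start (8,2)  tX=1.2600 tY=0.3464  stride 1/|dx|=2.0000 1/|dy|=1.1547
    cross y-line → (8,1), t=0.3464
    cross x-line → (7,1), t=1.2600
    cross y-line → (7,0), t=1.5011 (wall)
  → r_3 = 1.5011

ranges = [0.7400, 8.8104, 1.5011]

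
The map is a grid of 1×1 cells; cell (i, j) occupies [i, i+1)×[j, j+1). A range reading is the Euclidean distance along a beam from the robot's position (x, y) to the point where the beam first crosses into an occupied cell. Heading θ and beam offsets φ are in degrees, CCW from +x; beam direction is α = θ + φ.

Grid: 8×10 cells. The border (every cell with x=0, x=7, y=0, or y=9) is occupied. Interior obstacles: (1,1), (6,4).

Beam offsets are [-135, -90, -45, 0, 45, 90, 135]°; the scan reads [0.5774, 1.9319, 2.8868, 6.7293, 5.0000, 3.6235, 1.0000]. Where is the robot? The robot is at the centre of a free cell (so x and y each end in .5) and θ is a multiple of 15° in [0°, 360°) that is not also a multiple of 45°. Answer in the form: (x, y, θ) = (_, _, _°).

Candidates: 46 free-cell centres × 16 headings = 736 poses. Raycast each; keep the one whose scan matches to 4 dp.
  (1.5, 8.5, 210°): beam 1 = 0.5176 ≠ 0.5774 ✗
  (6.5, 6.5, 105°): beam 2 = 0.5176 ≠ 1.9319 ✗
  (6.5, 1.5, 345°): beam 1 = 1.0000 ≠ 0.5774 ✗
  (2.5, 6.5, 255°): beam 1 = 2.8868 ≠ 0.5774 ✗
  …
  (3.5, 8.5, 255°): r_1=0.5774, r_2=1.9319, r_3=2.8868, r_4=6.7293, r_5=5.0000, r_6=3.6235, r_7=1.0000 — all match ✓
Unique over the lattice → pose = (3.5, 8.5, 255°).

(x, y, θ) = (3.5, 8.5, 255°)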